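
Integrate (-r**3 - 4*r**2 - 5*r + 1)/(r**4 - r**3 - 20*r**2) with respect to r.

101*log(r)/400 - 83*log(r - 5)/75 - 7*log(r + 4)/48 + 1/(20*r) + C

Factor the denominator: r**2*(r - 5)*(r + 4).
Partial-fraction decomposition: -7/(48*(r + 4)) - 83/(75*(r - 5)) + 101/(400*r) - 1/(20*r**2).
Integrate each term; A/(r−a) gives A·log|r−a|; A/(r−a)² gives −A/(r−a).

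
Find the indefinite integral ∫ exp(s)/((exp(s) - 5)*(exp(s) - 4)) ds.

Let u = e^s, du = e^s ds.
The integral becomes ∫ du/((u-4)(u-5)); decompose into partial fractions.

log(exp(s) - 5) - log(exp(s) - 4) + C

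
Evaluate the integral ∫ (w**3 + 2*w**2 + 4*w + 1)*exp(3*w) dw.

Use integration by parts with u = w**3 + 2*w**2 + 4*w + 1, dv = exp(3*w) dw, so v = exp(3*w)/3.
Apply parts 3 times (tabular method): alternate signs, differentiate u down to 0, integrate dv up.

(9*w**3 + 9*w**2 + 30*w - 1)*exp(3*w)/27 + C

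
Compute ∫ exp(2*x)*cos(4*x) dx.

exp(2*x)*sin(4*x)/5 + exp(2*x)*cos(4*x)/10 + C

Let I denote the integral. Integrate by parts with u = cos(4*x), dv = exp(2*x) dx, so v = exp(2*x)/2: I = exp(2*x)*cos(4*x)/2 + 2·∫ exp(2*x)*sin(4*x) dx.
Apply parts again with u = sin(4*x), dv = exp(2*x) dx: ∫ exp(2*x)*sin(4*x) dx = exp(2*x)*sin(4*x)/2 − 2·I. Substituting back brings back I: I = exp(2*x)*sin(4*x) + exp(2*x)*cos(4*x)/2 − 4·I.
Solving for I: (1 + 4)·I equals the remaining terms, so I = (1/5)·(exp(2*x)*sin(4*x) + exp(2*x)*cos(4*x)/2).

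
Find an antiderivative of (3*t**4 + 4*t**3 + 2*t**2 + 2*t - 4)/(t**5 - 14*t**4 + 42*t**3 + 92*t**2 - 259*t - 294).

Factor the denominator: (t - 7)**2*(t - 3)*(t + 1)*(t + 2).
Partial-fraction decomposition: 16/(405*(t + 2)) + 5/(256*(t + 1)) + 371/(320*(t - 3)) + 36943/(20736*(t - 7)) + 8683/(288*(t - 7)**2).
Integrate each term; A/(t−a) gives A·log|t−a|; A/(t−a)² gives −A/(t−a).

36943*log(t - 7)/20736 + 371*log(t - 3)/320 + 5*log(t + 1)/256 + 16*log(t + 2)/405 - 8683/(288*t - 2016) + C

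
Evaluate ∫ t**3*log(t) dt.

Use integration by parts with u = log(t), dv = t**3 dt.
Then du = 1/t dt and v = t**4/4.

t**4*log(t)/4 - t**4/16 + C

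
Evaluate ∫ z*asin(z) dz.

Use integration by parts with u = arcsin(z), dv = z dz.
Then du = 1/sqrt(-z**2 + 1) dz.

z**2*asin(z)/2 + z*sqrt(-z**2 + 1)/4 - asin(z)/4 + C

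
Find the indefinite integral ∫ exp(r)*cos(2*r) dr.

Let I denote the integral. Integrate by parts with u = cos(2*r), dv = exp(r) dr, so v = exp(r): I = exp(r)*cos(2*r) + 2·∫ exp(r)*sin(2*r) dr.
Apply parts again with u = sin(2*r), dv = exp(r) dr: ∫ exp(r)*sin(2*r) dr = exp(r)*sin(2*r) − 2·I. Substituting back brings back I: I = 2*exp(r)*sin(2*r) + exp(r)*cos(2*r) − 4·I.
Solving for I: (1 + 4)·I equals the remaining terms, so I = (1/5)·(2*exp(r)*sin(2*r) + exp(r)*cos(2*r)).

2*exp(r)*sin(2*r)/5 + exp(r)*cos(2*r)/5 + C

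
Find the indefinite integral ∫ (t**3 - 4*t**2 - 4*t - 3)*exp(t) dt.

(t**3 - 7*t**2 + 10*t - 13)*exp(t) + C

Use integration by parts with u = t**3 - 4*t**2 - 4*t - 3, dv = exp(t) dt, so v = exp(t).
Apply parts 3 times (tabular method): alternate signs, differentiate u down to 0, integrate dv up.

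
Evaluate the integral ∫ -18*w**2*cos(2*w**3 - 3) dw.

Let u = 2*w**3 - 3, so du = (6*w**2) dw.
Rewriting, the integral becomes -3·∫ cos(u) du = -3·sin(u).
Substituting back, u = 2*w**3 - 3.

-3*sin(2*w**3 - 3) + C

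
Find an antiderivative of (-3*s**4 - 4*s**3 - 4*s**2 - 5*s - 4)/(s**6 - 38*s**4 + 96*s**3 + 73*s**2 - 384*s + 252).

Factor the denominator: (s - 3)**2*(s - 2)*(s - 1)*(s + 2)*(s + 7).
Partial-fraction decomposition: 1499/(9000*(s + 7)) - 13/(750*(s + 2)) + 5/(24*(s - 1)) - 55/(18*(s - 2)) + 1349/(500*(s - 3)) - 203/(50*(s - 3)**2).
Integrate each term; A/(s−a) gives A·log|s−a|; A/(s−a)² gives −A/(s−a).

1349*log(s - 3)/500 - 55*log(s - 2)/18 + 5*log(s - 1)/24 - 13*log(s + 2)/750 + 1499*log(s + 7)/9000 + 203/(50*s - 150) + C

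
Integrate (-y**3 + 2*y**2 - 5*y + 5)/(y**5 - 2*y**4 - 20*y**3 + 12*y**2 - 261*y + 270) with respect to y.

Factor the denominator: (y - 6)*(y - 1)*(y + 5)*(y**2 + 9).
Partial-fraction decomposition: -(151*y + 996)/(7650*(y**2 + 9)) + 205/(2244*(y + 5)) - 1/(300*(y - 1)) - 169/(2475*(y - 6)).
Integrate each term; A/(y−a) gives A·log|y−a|; the (By+D)/(y²+p²) term gives a log and an atan.

-169*log(y - 6)/2475 - log(y - 1)/300 + 205*log(y + 5)/2244 - 151*log(y**2 + 9)/15300 - 166*atan(y/3)/3825 + C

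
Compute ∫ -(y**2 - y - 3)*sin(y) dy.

Use integration by parts with u = y**2 - y - 3, dv = -sin(y) dy, so v = cos(y).
Apply parts 2 times (tabular method): alternate signs, differentiate u down to 0, integrate dv up.

y**2*cos(y) - 2*y*sin(y) - y*cos(y) + sin(y) - 5*cos(y) + C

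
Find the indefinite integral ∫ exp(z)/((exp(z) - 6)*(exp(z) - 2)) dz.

Let u = e^z, du = e^z dz.
The integral becomes ∫ du/((u-6)(u-2)); decompose into partial fractions.

log(exp(z) - 6)/4 - log(exp(z) - 2)/4 + C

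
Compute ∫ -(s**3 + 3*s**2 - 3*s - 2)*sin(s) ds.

Use integration by parts with u = s**3 + 3*s**2 - 3*s - 2, dv = -sin(s) ds, so v = cos(s).
Apply parts 3 times (tabular method): alternate signs, differentiate u down to 0, integrate dv up.

s**3*cos(s) - 3*s**2*sin(s) + 3*s**2*cos(s) - 6*s*sin(s) - 9*s*cos(s) + 9*sin(s) - 8*cos(s) + C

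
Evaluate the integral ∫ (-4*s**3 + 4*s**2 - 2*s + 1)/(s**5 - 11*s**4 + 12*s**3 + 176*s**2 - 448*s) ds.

-log(s)/448 - 1189*log(s - 7)/693 + 3689*log(s - 4)/2304 + 329*log(s + 4)/2816 - 199/(96*s - 384) + C

Factor the denominator: s*(s - 7)*(s - 4)**2*(s + 4).
Partial-fraction decomposition: 329/(2816*(s + 4)) + 3689/(2304*(s - 4)) + 199/(96*(s - 4)**2) - 1189/(693*(s - 7)) - 1/(448*s).
Integrate each term; A/(s−a) gives A·log|s−a|; A/(s−a)² gives −A/(s−a).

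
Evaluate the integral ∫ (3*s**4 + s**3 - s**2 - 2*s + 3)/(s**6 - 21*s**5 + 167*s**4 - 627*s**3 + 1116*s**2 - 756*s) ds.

-log(s)/252 + 3743*log(s - 7)/280 - 451*log(s - 6)/24 + 299*log(s - 3)/72 + 51*log(s - 2)/40 - 43/(6*s - 18) + C

Factor the denominator: s*(s - 7)*(s - 6)*(s - 3)**2*(s - 2).
Partial-fraction decomposition: 51/(40*(s - 2)) + 299/(72*(s - 3)) + 43/(6*(s - 3)**2) - 451/(24*(s - 6)) + 3743/(280*(s - 7)) - 1/(252*s).
Integrate each term; A/(s−a) gives A·log|s−a|; A/(s−a)² gives −A/(s−a).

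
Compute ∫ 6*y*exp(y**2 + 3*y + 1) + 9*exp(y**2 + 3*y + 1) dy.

Let u = y**2 + 3*y + 1, so du = (2*y + 3) dy.
Rewriting, the integral becomes 3·∫ e^u du = 3·e^u.
Substituting back, u = y**2 + 3*y + 1.

3*exp(y**2 + 3*y + 1) + C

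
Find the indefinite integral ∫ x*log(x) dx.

x**2*log(x)/2 - x**2/4 + C

Use integration by parts with u = log(x), dv = x dx.
Then du = 1/x dx and v = x**2/2.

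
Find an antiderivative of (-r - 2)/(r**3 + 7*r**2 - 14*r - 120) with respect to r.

Factor the denominator: (r - 4)*(r + 5)*(r + 6).
Partial-fraction decomposition: 2/(5*(r + 6)) - 1/(3*(r + 5)) - 1/(15*(r - 4)).
Integrate each term: A/(r−a) contributes A·log|r−a|.

-log(r - 4)/15 - log(r + 5)/3 + 2*log(r + 6)/5 + C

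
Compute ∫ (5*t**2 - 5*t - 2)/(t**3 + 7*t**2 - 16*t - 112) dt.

29*log(t - 4)/44 - 49*log(t + 4)/12 + 278*log(t + 7)/33 + C

Factor the denominator: (t - 4)*(t + 4)*(t + 7).
Partial-fraction decomposition: 278/(33*(t + 7)) - 49/(12*(t + 4)) + 29/(44*(t - 4)).
Integrate each term: A/(t−a) contributes A·log|t−a|.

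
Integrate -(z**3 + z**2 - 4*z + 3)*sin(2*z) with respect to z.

Use integration by parts with u = z**3 + z**2 - 4*z + 3, dv = -sin(2*z) dz, so v = cos(2*z)/2.
Apply parts 3 times (tabular method): alternate signs, differentiate u down to 0, integrate dv up.

z**3*cos(2*z)/2 - 3*z**2*sin(2*z)/4 + z**2*cos(2*z)/2 - z*sin(2*z)/2 - 11*z*cos(2*z)/4 + 11*sin(2*z)/8 + 5*cos(2*z)/4 + C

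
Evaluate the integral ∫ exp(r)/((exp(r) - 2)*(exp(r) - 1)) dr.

Let u = e^r, du = e^r dr.
The integral becomes ∫ du/((u-2)(u-1)); decompose into partial fractions.

log(exp(r) - 2) - log(exp(r) - 1) + C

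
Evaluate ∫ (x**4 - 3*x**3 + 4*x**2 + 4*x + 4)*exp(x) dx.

Use integration by parts with u = x**4 - 3*x**3 + 4*x**2 + 4*x + 4, dv = exp(x) dx, so v = exp(x).
Apply parts 4 times (tabular method): alternate signs, differentiate u down to 0, integrate dv up.

(x**4 - 7*x**3 + 25*x**2 - 46*x + 50)*exp(x) + C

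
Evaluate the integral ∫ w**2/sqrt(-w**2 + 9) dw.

Substitute w = 3·sin(θ), so dw = 3·cos(θ) dθ and the radical becomes sqrt(-w**2 + 9) = 3·cos(θ) by the Pythagorean identity.
Integrate the resulting trig expression in θ, then back-substitute θ = asin(w/3), sin(θ) = w/3, cos(θ) = sqrt(-w**2 + 9)/3 (absorbing any constant into C).

-w*sqrt(-w**2 + 9)/2 + 9*asin(w/3)/2 + C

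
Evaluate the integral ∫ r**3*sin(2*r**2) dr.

-r**2*cos(2*r**2)/4 + sin(2*r**2)/8 + C

Let u = r², du = 2r dr; rewrite as (1/2)∫ u^1·sin(2u) du.
Now integrate by parts 1 time.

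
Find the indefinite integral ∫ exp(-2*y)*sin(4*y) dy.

-exp(-2*y)*sin(4*y)/10 - exp(-2*y)*cos(4*y)/5 + C

Let I denote the integral. Integrate by parts with u = sin(4*y), dv = exp(-2*y) dy, so v = -exp(-2*y)/2: I = -exp(-2*y)*sin(4*y)/2 + 2·∫ exp(-2*y)*cos(4*y) dy.
Apply parts again with u = cos(4*y), dv = exp(-2*y) dy: ∫ exp(-2*y)*cos(4*y) dy = -exp(-2*y)*cos(4*y)/2 − 2·I. Substituting back brings back I: I = -exp(-2*y)*sin(4*y)/2 - exp(-2*y)*cos(4*y) − 4·I.
Solving for I: (1 + 4)·I equals the remaining terms, so I = (1/5)·(-exp(-2*y)*sin(4*y)/2 - exp(-2*y)*cos(4*y)).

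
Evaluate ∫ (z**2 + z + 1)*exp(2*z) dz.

(z**2 + 1)*exp(2*z)/2 + C

Use integration by parts with u = z**2 + z + 1, dv = exp(2*z) dz, so v = exp(2*z)/2.
Apply parts 2 times (tabular method): alternate signs, differentiate u down to 0, integrate dv up.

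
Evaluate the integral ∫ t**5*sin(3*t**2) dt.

Let u = t², du = 2t dt; rewrite as (1/2)∫ u^2·sin(3u) du.
Now integrate by parts 2 times.

-t**4*cos(3*t**2)/6 + t**2*sin(3*t**2)/9 + cos(3*t**2)/27 + C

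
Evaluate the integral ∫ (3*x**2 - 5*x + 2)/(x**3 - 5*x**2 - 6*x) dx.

-log(x)/3 + 40*log(x - 6)/21 + 10*log(x + 1)/7 + C

Factor the denominator: x*(x - 6)*(x + 1).
Partial-fraction decomposition: 10/(7*(x + 1)) + 40/(21*(x - 6)) - 1/(3*x).
Integrate each term: A/(x−a) contributes A·log|x−a|.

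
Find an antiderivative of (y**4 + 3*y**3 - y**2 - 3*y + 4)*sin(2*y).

Use integration by parts with u = y**4 + 3*y**3 - y**2 - 3*y + 4, dv = sin(2*y) dy, so v = -cos(2*y)/2.
Apply parts 4 times (tabular method): alternate signs, differentiate u down to 0, integrate dv up.

-y**4*cos(2*y)/2 + y**3*sin(2*y) - 3*y**3*cos(2*y)/2 + 9*y**2*sin(2*y)/4 + 2*y**2*cos(2*y) - 2*y*sin(2*y) + 15*y*cos(2*y)/4 - 15*sin(2*y)/8 - 3*cos(2*y) + C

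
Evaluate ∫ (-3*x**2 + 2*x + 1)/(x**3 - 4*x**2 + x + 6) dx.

Factor the denominator: (x - 3)*(x - 2)*(x + 1).
Partial-fraction decomposition: -1/(3*(x + 1)) + 7/(3*(x - 2)) - 5/(x - 3).
Integrate each term: A/(x−a) contributes A·log|x−a|.

-5*log(x - 3) + 7*log(x - 2)/3 - log(x + 1)/3 + C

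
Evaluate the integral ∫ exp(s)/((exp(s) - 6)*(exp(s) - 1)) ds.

log(exp(s) - 6)/5 - log(exp(s) - 1)/5 + C

Let u = e^s, du = e^s ds.
The integral becomes ∫ du/((u-6)(u-1)); decompose into partial fractions.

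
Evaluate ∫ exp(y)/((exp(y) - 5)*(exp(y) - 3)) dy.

log(exp(y) - 5)/2 - log(exp(y) - 3)/2 + C

Let u = e^y, du = e^y dy.
The integral becomes ∫ du/((u-3)(u-5)); decompose into partial fractions.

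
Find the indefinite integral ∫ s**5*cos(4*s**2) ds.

Let u = s², du = 2s ds; rewrite as (1/2)∫ u^2·cos(4u) du.
Now integrate by parts 2 times.

s**4*sin(4*s**2)/8 + s**2*cos(4*s**2)/16 - sin(4*s**2)/64 + C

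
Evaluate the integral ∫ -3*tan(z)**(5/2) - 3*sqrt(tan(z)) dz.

-2*tan(z)**(3/2) + C

Let u = tan(z), so du = (tan(z)**2 + 1) dz.
Rewriting, the integral becomes -3·∫ √u du = -3·(2/3)u^(3/2).
Substituting back, u = tan(z).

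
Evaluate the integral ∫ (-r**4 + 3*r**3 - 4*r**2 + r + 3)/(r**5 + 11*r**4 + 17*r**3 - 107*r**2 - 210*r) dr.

Factor the denominator: r*(r - 3)*(r + 2)*(r + 5)*(r + 7).
Partial-fraction decomposition: -363/(70*(r + 7)) + 551/(120*(r + 5)) - 11/(30*(r + 2)) - 1/(40*(r - 3)) - 1/(70*r).
Integrate each term: A/(r−a) contributes A·log|r−a|.

-log(r)/70 - log(r - 3)/40 - 11*log(r + 2)/30 + 551*log(r + 5)/120 - 363*log(r + 7)/70 + C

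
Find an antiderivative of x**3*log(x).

x**4*log(x)/4 - x**4/16 + C

Use integration by parts with u = log(x), dv = x**3 dx.
Then du = 1/x dx and v = x**4/4.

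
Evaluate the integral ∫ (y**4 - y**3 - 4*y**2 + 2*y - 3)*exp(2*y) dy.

(4*y**4 - 12*y**3 + 2*y**2 + 6*y - 15)*exp(2*y)/8 + C

Use integration by parts with u = y**4 - y**3 - 4*y**2 + 2*y - 3, dv = exp(2*y) dy, so v = exp(2*y)/2.
Apply parts 4 times (tabular method): alternate signs, differentiate u down to 0, integrate dv up.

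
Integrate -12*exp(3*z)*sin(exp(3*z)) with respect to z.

4*cos(exp(3*z)) + C

Let u = exp(3*z), so du = (3*exp(3*z)) dz.
Rewriting, the integral becomes -4·∫ sin(u) du = -4·-cos(u).
Substituting back, u = exp(3*z).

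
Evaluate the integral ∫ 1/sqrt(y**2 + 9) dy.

Substitute y = 3·tan(θ), so dy = 3·sec(θ)^2 dθ and the radical becomes sqrt(y**2 + 9) = 3·sec(θ) by the Pythagorean identity.
Integrate the resulting trig expression in θ, then back-substitute tan(θ) = y/3, sec(θ) = sqrt(y**2 + 9)/3 (absorbing any constant into C).

log(y + sqrt(y**2 + 9)) + C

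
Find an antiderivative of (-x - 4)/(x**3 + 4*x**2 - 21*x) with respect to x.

Factor the denominator: x*(x - 3)*(x + 7).
Partial-fraction decomposition: 3/(70*(x + 7)) - 7/(30*(x - 3)) + 4/(21*x).
Integrate each term: A/(x−a) contributes A·log|x−a|.

4*log(x)/21 - 7*log(x - 3)/30 + 3*log(x + 7)/70 + C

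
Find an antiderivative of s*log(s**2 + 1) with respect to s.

Let u = s**2 + 1, so du = (2*s) ds.
The integral becomes (1/2)·∫ log(u) du; integrate by parts with u′=log(u), dv′=du.

s**2*log(s**2 + 1)/2 - s**2/2 + log(s**2 + 1)/2 + C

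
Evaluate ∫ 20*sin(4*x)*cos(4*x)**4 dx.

-cos(4*x)**5 + C

Let u = cos(4*x), so du = (-4*sin(4*x)) dx.
Rewriting, the integral becomes -5·∫ u^4 du = -5·u^5/5.
Substituting back, u = cos(4*x).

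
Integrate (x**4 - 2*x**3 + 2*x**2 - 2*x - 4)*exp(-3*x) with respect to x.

(-27*x**4 + 18*x**3 - 36*x**2 + 30*x + 118)*exp(-3*x)/81 + C

Use integration by parts with u = x**4 - 2*x**3 + 2*x**2 - 2*x - 4, dv = exp(-3*x) dx, so v = -exp(-3*x)/3.
Apply parts 4 times (tabular method): alternate signs, differentiate u down to 0, integrate dv up.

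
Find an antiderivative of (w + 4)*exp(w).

Use integration by parts with u = w + 4, dv = exp(w) dw, so v = exp(w).
Apply parts 1 times (tabular method): alternate signs, differentiate u down to 0, integrate dv up.

(w + 3)*exp(w) + C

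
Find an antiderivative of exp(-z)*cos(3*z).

3*exp(-z)*sin(3*z)/10 - exp(-z)*cos(3*z)/10 + C

Let I denote the integral. Integrate by parts with u = cos(3*z), dv = exp(-z) dz, so v = -exp(-z): I = -exp(-z)*cos(3*z) − 3·∫ exp(-z)*sin(3*z) dz.
Apply parts again with u = sin(3*z), dv = exp(-z) dz: ∫ exp(-z)*sin(3*z) dz = -exp(-z)*sin(3*z) + 3·I. Substituting back brings back I: I = 3*exp(-z)*sin(3*z) - exp(-z)*cos(3*z) − 9·I.
Solving for I: (1 + 9)·I equals the remaining terms, so I = (1/10)·(3*exp(-z)*sin(3*z) - exp(-z)*cos(3*z)).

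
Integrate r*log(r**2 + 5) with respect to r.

r**2*log(r**2 + 5)/2 - r**2/2 + 5*log(r**2 + 5)/2 + C

Let u = r**2 + 5, so du = (2*r) dr.
The integral becomes (1/2)·∫ log(u) du; integrate by parts with u′=log(u), dv′=du.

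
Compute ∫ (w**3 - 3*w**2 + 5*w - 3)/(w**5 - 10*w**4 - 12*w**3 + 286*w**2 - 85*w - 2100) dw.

57*log(w - 7)/110 - 23*log(w - 5)/48 + 9*log(w + 3)/80 - 5*log(w + 4)/33 + 1/(2*w - 10) + C

Factor the denominator: (w - 7)*(w - 5)**2*(w + 3)*(w + 4).
Partial-fraction decomposition: -5/(33*(w + 4)) + 9/(80*(w + 3)) - 23/(48*(w - 5)) - 1/(2*(w - 5)**2) + 57/(110*(w - 7)).
Integrate each term; A/(w−a) gives A·log|w−a|; A/(w−a)² gives −A/(w−a).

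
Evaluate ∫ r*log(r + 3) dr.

Use integration by parts with u = log(r + 3), dv = r dr.
Then du = 1/(r + 3) dr and v = r**2/2.

r**2*log(r + 3)/2 - r**2/4 + 3*r/2 - 9*log(r + 3)/2 + C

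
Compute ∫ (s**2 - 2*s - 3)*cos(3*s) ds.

Use integration by parts with u = s**2 - 2*s - 3, dv = cos(3*s) ds, so v = sin(3*s)/3.
Apply parts 2 times (tabular method): alternate signs, differentiate u down to 0, integrate dv up.

s**2*sin(3*s)/3 - 2*s*sin(3*s)/3 + 2*s*cos(3*s)/9 - 29*sin(3*s)/27 - 2*cos(3*s)/9 + C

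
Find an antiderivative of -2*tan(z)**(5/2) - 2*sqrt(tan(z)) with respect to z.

-4*tan(z)**(3/2)/3 + C

Let u = tan(z), so du = (tan(z)**2 + 1) dz.
Rewriting, the integral becomes -2·∫ √u du = -2·(2/3)u^(3/2).
Substituting back, u = tan(z).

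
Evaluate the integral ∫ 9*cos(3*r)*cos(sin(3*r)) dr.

3*sin(sin(3*r)) + C

Let u = sin(3*r), so du = (3*cos(3*r)) dr.
Rewriting, the integral becomes 3·∫ cos(u) du = 3·sin(u).
Substituting back, u = sin(3*r).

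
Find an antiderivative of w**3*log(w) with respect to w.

w**4*log(w)/4 - w**4/16 + C

Use integration by parts with u = log(w), dv = w**3 dw.
Then du = 1/w dw and v = w**4/4.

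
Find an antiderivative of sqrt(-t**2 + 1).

Substitute t = sin(θ), so dt = cos(θ) dθ and the radical becomes sqrt(-t**2 + 1) = cos(θ) by the Pythagorean identity.
Integrate the resulting trig expression in θ, then back-substitute θ = asin(t), sin(θ) = t, cos(θ) = sqrt(-t**2 + 1) (absorbing any constant into C).

t*sqrt(-t**2 + 1)/2 + asin(t)/2 + C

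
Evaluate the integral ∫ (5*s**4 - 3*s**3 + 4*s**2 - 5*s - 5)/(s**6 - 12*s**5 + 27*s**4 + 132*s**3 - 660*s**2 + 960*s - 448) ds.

506*log(s - 7)/225 - 1127*log(s - 4)/288 + 271*log(s - 2)/150 - 2*log(s - 1)/45 - 47*log(s + 4)/480 - 19/(20*s - 40) + C

Factor the denominator: (s - 7)*(s - 4)*(s - 2)**2*(s - 1)*(s + 4).
Partial-fraction decomposition: -47/(480*(s + 4)) - 2/(45*(s - 1)) + 271/(150*(s - 2)) + 19/(20*(s - 2)**2) - 1127/(288*(s - 4)) + 506/(225*(s - 7)).
Integrate each term; A/(s−a) gives A·log|s−a|; A/(s−a)² gives −A/(s−a).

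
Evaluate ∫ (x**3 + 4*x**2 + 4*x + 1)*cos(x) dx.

x**3*sin(x) + 4*x**2*sin(x) + 3*x**2*cos(x) - 2*x*sin(x) + 8*x*cos(x) - 7*sin(x) - 2*cos(x) + C

Use integration by parts with u = x**3 + 4*x**2 + 4*x + 1, dv = cos(x) dx, so v = sin(x).
Apply parts 3 times (tabular method): alternate signs, differentiate u down to 0, integrate dv up.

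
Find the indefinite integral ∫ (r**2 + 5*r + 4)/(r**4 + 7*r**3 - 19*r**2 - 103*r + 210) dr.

Factor the denominator: (r - 3)*(r - 2)*(r + 5)*(r + 7).
Partial-fraction decomposition: -1/(10*(r + 7)) + 1/(28*(r + 5)) - 2/(7*(r - 2)) + 7/(20*(r - 3)).
Integrate each term: A/(r−a) contributes A·log|r−a|.

7*log(r - 3)/20 - 2*log(r - 2)/7 + log(r + 5)/28 - log(r + 7)/10 + C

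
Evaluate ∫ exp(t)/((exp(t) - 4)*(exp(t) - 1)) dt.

log(exp(t) - 4)/3 - log(exp(t) - 1)/3 + C

Let u = e^t, du = e^t dt.
The integral becomes ∫ du/((u-4)(u-1)); decompose into partial fractions.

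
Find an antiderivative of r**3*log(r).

r**4*log(r)/4 - r**4/16 + C

Use integration by parts with u = log(r), dv = r**3 dr.
Then du = 1/r dr and v = r**4/4.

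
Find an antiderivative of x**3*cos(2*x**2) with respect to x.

Let u = x², du = 2x dx; rewrite as (1/2)∫ u^1·cos(2u) du.
Now integrate by parts 1 time.

x**2*sin(2*x**2)/4 + cos(2*x**2)/8 + C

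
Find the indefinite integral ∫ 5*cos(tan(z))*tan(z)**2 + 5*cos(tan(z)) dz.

Let u = tan(z), so du = (tan(z)**2 + 1) dz.
Rewriting, the integral becomes 5·∫ cos(u) du = 5·sin(u).
Substituting back, u = tan(z).

5*sin(tan(z)) + C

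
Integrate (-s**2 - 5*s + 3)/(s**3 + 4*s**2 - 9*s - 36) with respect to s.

Factor the denominator: (s - 3)*(s + 3)*(s + 4).
Partial-fraction decomposition: 1/(s + 4) - 3/(2*(s + 3)) - 1/(2*(s - 3)).
Integrate each term: A/(s−a) contributes A·log|s−a|.

-log(s - 3)/2 - 3*log(s + 3)/2 + log(s + 4) + C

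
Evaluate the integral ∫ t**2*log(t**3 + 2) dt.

Let u = t**3 + 2, so du = (3*t**2) dt.
The integral becomes (1/3)·∫ log(u) du; integrate by parts with u′=log(u), dv′=du.

t**3*log(t**3 + 2)/3 - t**3/3 + 2*log(t**3 + 2)/3 + C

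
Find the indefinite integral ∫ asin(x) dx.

x*asin(x) + sqrt(-x**2 + 1) + C

Use integration by parts with u = arcsin(x), dv = dx.
Then du = 1/sqrt(-x**2 + 1) dx.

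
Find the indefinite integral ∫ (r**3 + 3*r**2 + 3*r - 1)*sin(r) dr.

Use integration by parts with u = r**3 + 3*r**2 + 3*r - 1, dv = sin(r) dr, so v = -cos(r).
Apply parts 3 times (tabular method): alternate signs, differentiate u down to 0, integrate dv up.

-r**3*cos(r) + 3*r**2*sin(r) - 3*r**2*cos(r) + 6*r*sin(r) + 3*r*cos(r) - 3*sin(r) + 7*cos(r) + C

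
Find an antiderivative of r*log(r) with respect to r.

r**2*log(r)/2 - r**2/4 + C

Use integration by parts with u = log(r), dv = r dr.
Then du = 1/r dr and v = r**2/2.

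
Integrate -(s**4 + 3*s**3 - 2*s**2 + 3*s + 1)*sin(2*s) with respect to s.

Use integration by parts with u = s**4 + 3*s**3 - 2*s**2 + 3*s + 1, dv = -sin(2*s) ds, so v = cos(2*s)/2.
Apply parts 4 times (tabular method): alternate signs, differentiate u down to 0, integrate dv up.

s**4*cos(2*s)/2 - s**3*sin(2*s) + 3*s**3*cos(2*s)/2 - 9*s**2*sin(2*s)/4 - 5*s**2*cos(2*s)/2 + 5*s*sin(2*s)/2 - 3*s*cos(2*s)/4 + 3*sin(2*s)/8 + 7*cos(2*s)/4 + C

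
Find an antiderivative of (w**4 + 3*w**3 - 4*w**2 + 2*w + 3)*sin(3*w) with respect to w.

Use integration by parts with u = w**4 + 3*w**3 - 4*w**2 + 2*w + 3, dv = sin(3*w) dw, so v = -cos(3*w)/3.
Apply parts 4 times (tabular method): alternate signs, differentiate u down to 0, integrate dv up.

-w**4*cos(3*w)/3 + 4*w**3*sin(3*w)/9 - w**3*cos(3*w) + w**2*sin(3*w) + 16*w**2*cos(3*w)/9 - 32*w*sin(3*w)/27 - 113*cos(3*w)/81 + C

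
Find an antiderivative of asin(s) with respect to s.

s*asin(s) + sqrt(-s**2 + 1) + C

Use integration by parts with u = arcsin(s), dv = ds.
Then du = 1/sqrt(-s**2 + 1) ds.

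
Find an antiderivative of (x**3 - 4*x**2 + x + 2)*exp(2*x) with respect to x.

(4*x**3 - 22*x**2 + 26*x - 5)*exp(2*x)/8 + C

Use integration by parts with u = x**3 - 4*x**2 + x + 2, dv = exp(2*x) dx, so v = exp(2*x)/2.
Apply parts 3 times (tabular method): alternate signs, differentiate u down to 0, integrate dv up.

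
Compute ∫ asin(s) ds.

Use integration by parts with u = arcsin(s), dv = ds.
Then du = 1/sqrt(-s**2 + 1) ds.

s*asin(s) + sqrt(-s**2 + 1) + C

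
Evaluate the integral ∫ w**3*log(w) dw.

Use integration by parts with u = log(w), dv = w**3 dw.
Then du = 1/w dw and v = w**4/4.

w**4*log(w)/4 - w**4/16 + C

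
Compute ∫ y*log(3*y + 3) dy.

Use integration by parts with u = log(3*y + 3), dv = y dy.
Then du = 3/(3*y + 3) dy and v = y**2/2.

y**2*log(3*y + 3)/2 - y**2/4 + y/2 - log(y + 1)/2 + C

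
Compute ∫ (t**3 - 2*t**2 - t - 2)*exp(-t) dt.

Use integration by parts with u = t**3 - 2*t**2 - t - 2, dv = exp(-t) dt, so v = -exp(-t).
Apply parts 3 times (tabular method): alternate signs, differentiate u down to 0, integrate dv up.

(-t**3 - t**2 - t + 1)*exp(-t) + C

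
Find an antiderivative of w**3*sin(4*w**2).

-w**2*cos(4*w**2)/8 + sin(4*w**2)/32 + C

Let u = w², du = 2w dw; rewrite as (1/2)∫ u^1·sin(4u) du.
Now integrate by parts 1 time.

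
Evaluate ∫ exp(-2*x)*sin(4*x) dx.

-exp(-2*x)*sin(4*x)/10 - exp(-2*x)*cos(4*x)/5 + C

Let I denote the integral. Integrate by parts with u = sin(4*x), dv = exp(-2*x) dx, so v = -exp(-2*x)/2: I = -exp(-2*x)*sin(4*x)/2 + 2·∫ exp(-2*x)*cos(4*x) dx.
Apply parts again with u = cos(4*x), dv = exp(-2*x) dx: ∫ exp(-2*x)*cos(4*x) dx = -exp(-2*x)*cos(4*x)/2 − 2·I. Substituting back brings back I: I = -exp(-2*x)*sin(4*x)/2 - exp(-2*x)*cos(4*x) − 4·I.
Solving for I: (1 + 4)·I equals the remaining terms, so I = (1/5)·(-exp(-2*x)*sin(4*x)/2 - exp(-2*x)*cos(4*x)).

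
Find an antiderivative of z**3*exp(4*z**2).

Let u = z², du = 2z dz; rewrite as (1/2)∫ u^1·exp(4u) du.
Now integrate by parts 1 time.

(4*z**2 - 1)*exp(4*z**2)/32 + C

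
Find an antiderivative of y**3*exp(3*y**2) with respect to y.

(3*y**2 - 1)*exp(3*y**2)/18 + C

Let u = y², du = 2y dy; rewrite as (1/2)∫ u^1·exp(3u) du.
Now integrate by parts 1 time.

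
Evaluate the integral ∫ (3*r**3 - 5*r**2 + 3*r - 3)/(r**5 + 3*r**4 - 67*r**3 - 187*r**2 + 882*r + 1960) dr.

Factor the denominator: (r - 7)*(r - 4)*(r + 2)*(r + 5)*(r + 7).
Partial-fraction decomposition: -59/(70*(r + 7)) + 259/(324*(r + 5)) - 53/(810*(r + 2)) - 11/(162*(r - 4)) + 401/(2268*(r - 7)).
Integrate each term: A/(r−a) contributes A·log|r−a|.

401*log(r - 7)/2268 - 11*log(r - 4)/162 - 53*log(r + 2)/810 + 259*log(r + 5)/324 - 59*log(r + 7)/70 + C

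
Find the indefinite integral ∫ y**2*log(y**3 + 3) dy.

Let u = y**3 + 3, so du = (3*y**2) dy.
The integral becomes (1/3)·∫ log(u) du; integrate by parts with u′=log(u), dv′=du.

y**3*log(y**3 + 3)/3 - y**3/3 + log(y**3 + 3) + C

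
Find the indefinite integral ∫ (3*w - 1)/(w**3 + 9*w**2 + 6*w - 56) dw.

5*log(w - 2)/54 + 13*log(w + 4)/18 - 22*log(w + 7)/27 + C

Factor the denominator: (w - 2)*(w + 4)*(w + 7).
Partial-fraction decomposition: -22/(27*(w + 7)) + 13/(18*(w + 4)) + 5/(54*(w - 2)).
Integrate each term: A/(w−a) contributes A·log|w−a|.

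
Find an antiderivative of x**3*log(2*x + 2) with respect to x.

x**4*log(2*x + 2)/4 - x**4/16 + x**3/12 - x**2/8 + x/4 - log(x + 1)/4 + C

Use integration by parts with u = log(2*x + 2), dv = x**3 dx.
Then du = 2/(2*x + 2) dx and v = x**4/4.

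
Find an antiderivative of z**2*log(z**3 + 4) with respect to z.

Let u = z**3 + 4, so du = (3*z**2) dz.
The integral becomes (1/3)·∫ log(u) du; integrate by parts with u′=log(u), dv′=du.

z**3*log(z**3 + 4)/3 - z**3/3 + 4*log(z**3 + 4)/3 + C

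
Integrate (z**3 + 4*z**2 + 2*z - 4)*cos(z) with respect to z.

z**3*sin(z) + 4*z**2*sin(z) + 3*z**2*cos(z) - 4*z*sin(z) + 8*z*cos(z) - 12*sin(z) - 4*cos(z) + C

Use integration by parts with u = z**3 + 4*z**2 + 2*z - 4, dv = cos(z) dz, so v = sin(z).
Apply parts 3 times (tabular method): alternate signs, differentiate u down to 0, integrate dv up.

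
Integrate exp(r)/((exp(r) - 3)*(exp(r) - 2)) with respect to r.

Let u = e^r, du = e^r dr.
The integral becomes ∫ du/((u-2)(u-3)); decompose into partial fractions.

log(exp(r) - 3) - log(exp(r) - 2) + C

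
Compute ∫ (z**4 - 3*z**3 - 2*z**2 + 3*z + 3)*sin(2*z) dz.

Use integration by parts with u = z**4 - 3*z**3 - 2*z**2 + 3*z + 3, dv = sin(2*z) dz, so v = -cos(2*z)/2.
Apply parts 4 times (tabular method): alternate signs, differentiate u down to 0, integrate dv up.

-z**4*cos(2*z)/2 + z**3*sin(2*z) + 3*z**3*cos(2*z)/2 - 9*z**2*sin(2*z)/4 + 5*z**2*cos(2*z)/2 - 5*z*sin(2*z)/2 - 15*z*cos(2*z)/4 + 15*sin(2*z)/8 - 11*cos(2*z)/4 + C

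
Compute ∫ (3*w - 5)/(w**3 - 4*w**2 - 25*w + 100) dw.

log(w - 5) - 7*log(w - 4)/9 - 2*log(w + 5)/9 + C

Factor the denominator: (w - 5)*(w - 4)*(w + 5).
Partial-fraction decomposition: -2/(9*(w + 5)) - 7/(9*(w - 4)) + 1/(w - 5).
Integrate each term: A/(w−a) contributes A·log|w−a|.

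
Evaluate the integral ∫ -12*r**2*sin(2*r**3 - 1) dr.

2*cos(2*r**3 - 1) + C

Let u = 2*r**3 - 1, so du = (6*r**2) dr.
Rewriting, the integral becomes -2·∫ sin(u) du = -2·-cos(u).
Substituting back, u = 2*r**3 - 1.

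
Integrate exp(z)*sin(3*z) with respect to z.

exp(z)*sin(3*z)/10 - 3*exp(z)*cos(3*z)/10 + C

Let I denote the integral. Integrate by parts with u = sin(3*z), dv = exp(z) dz, so v = exp(z): I = exp(z)*sin(3*z) − 3·∫ exp(z)*cos(3*z) dz.
Apply parts again with u = cos(3*z), dv = exp(z) dz: ∫ exp(z)*cos(3*z) dz = exp(z)*cos(3*z) + 3·I. Substituting back brings back I: I = exp(z)*sin(3*z) - 3*exp(z)*cos(3*z) − 9·I.
Solving for I: (1 + 9)·I equals the remaining terms, so I = (1/10)·(exp(z)*sin(3*z) - 3*exp(z)*cos(3*z)).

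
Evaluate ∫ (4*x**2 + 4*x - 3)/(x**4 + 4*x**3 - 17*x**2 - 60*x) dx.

log(x)/20 + 11*log(x - 4)/36 + log(x + 3)/2 - 77*log(x + 5)/90 + C

Factor the denominator: x*(x - 4)*(x + 3)*(x + 5).
Partial-fraction decomposition: -77/(90*(x + 5)) + 1/(2*(x + 3)) + 11/(36*(x - 4)) + 1/(20*x).
Integrate each term: A/(x−a) contributes A·log|x−a|.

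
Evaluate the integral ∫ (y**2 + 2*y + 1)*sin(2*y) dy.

-y**2*cos(2*y)/2 + y*sin(2*y)/2 - y*cos(2*y) + sin(2*y)/2 - cos(2*y)/4 + C

Use integration by parts with u = y**2 + 2*y + 1, dv = sin(2*y) dy, so v = -cos(2*y)/2.
Apply parts 2 times (tabular method): alternate signs, differentiate u down to 0, integrate dv up.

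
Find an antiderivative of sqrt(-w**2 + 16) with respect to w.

Substitute w = 4·sin(θ), so dw = 4·cos(θ) dθ and the radical becomes sqrt(-w**2 + 16) = 4·cos(θ) by the Pythagorean identity.
Integrate the resulting trig expression in θ, then back-substitute θ = asin(w/4), sin(θ) = w/4, cos(θ) = sqrt(-w**2 + 16)/4 (absorbing any constant into C).

w*sqrt(-w**2 + 16)/2 + 8*asin(w/4) + C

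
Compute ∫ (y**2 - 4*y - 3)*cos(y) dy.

y**2*sin(y) - 4*y*sin(y) + 2*y*cos(y) - 5*sin(y) - 4*cos(y) + C

Use integration by parts with u = y**2 - 4*y - 3, dv = cos(y) dy, so v = sin(y).
Apply parts 2 times (tabular method): alternate signs, differentiate u down to 0, integrate dv up.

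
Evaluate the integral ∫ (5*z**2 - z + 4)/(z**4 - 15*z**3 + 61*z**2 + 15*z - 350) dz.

121*log(z - 7)/18 - 653*log(z - 5)/98 - 26*log(z + 2)/441 + 62/(7*z - 35) + C

Factor the denominator: (z - 7)*(z - 5)**2*(z + 2).
Partial-fraction decomposition: -26/(441*(z + 2)) - 653/(98*(z - 5)) - 62/(7*(z - 5)**2) + 121/(18*(z - 7)).
Integrate each term; A/(z−a) gives A·log|z−a|; A/(z−a)² gives −A/(z−a).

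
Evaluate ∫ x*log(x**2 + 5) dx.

Let u = x**2 + 5, so du = (2*x) dx.
The integral becomes (1/2)·∫ log(u) du; integrate by parts with u′=log(u), dv′=du.

x**2*log(x**2 + 5)/2 - x**2/2 + 5*log(x**2 + 5)/2 + C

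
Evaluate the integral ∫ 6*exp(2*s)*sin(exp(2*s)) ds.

Let u = exp(2*s), so du = (2*exp(2*s)) ds.
Rewriting, the integral becomes 3·∫ sin(u) du = 3·-cos(u).
Substituting back, u = exp(2*s).

-3*cos(exp(2*s)) + C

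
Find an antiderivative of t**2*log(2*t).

t**3*(log(t) + log(2))/3 - t**3/9 + C

Use integration by parts with u = log(2*t), dv = t**2 dt.
Then du = 1/t dt and v = t**3/3.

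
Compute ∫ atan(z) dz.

Use integration by parts with u = arctan(z), dv = dz.
Then du = 1/(z**2 + 1) dz.

z*atan(z) - log(z**2 + 1)/2 + C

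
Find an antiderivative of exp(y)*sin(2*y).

Let I denote the integral. Integrate by parts with u = sin(2*y), dv = exp(y) dy, so v = exp(y): I = exp(y)*sin(2*y) − 2·∫ exp(y)*cos(2*y) dy.
Apply parts again with u = cos(2*y), dv = exp(y) dy: ∫ exp(y)*cos(2*y) dy = exp(y)*cos(2*y) + 2·I. Substituting back brings back I: I = exp(y)*sin(2*y) - 2*exp(y)*cos(2*y) − 4·I.
Solving for I: (1 + 4)·I equals the remaining terms, so I = (1/5)·(exp(y)*sin(2*y) - 2*exp(y)*cos(2*y)).

exp(y)*sin(2*y)/5 - 2*exp(y)*cos(2*y)/5 + C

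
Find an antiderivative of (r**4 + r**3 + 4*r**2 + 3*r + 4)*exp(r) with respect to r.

Use integration by parts with u = r**4 + r**3 + 4*r**2 + 3*r + 4, dv = exp(r) dr, so v = exp(r).
Apply parts 4 times (tabular method): alternate signs, differentiate u down to 0, integrate dv up.

(r**4 - 3*r**3 + 13*r**2 - 23*r + 27)*exp(r) + C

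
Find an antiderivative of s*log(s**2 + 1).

Let u = s**2 + 1, so du = (2*s) ds.
The integral becomes (1/2)·∫ log(u) du; integrate by parts with u′=log(u), dv′=du.

s**2*log(s**2 + 1)/2 - s**2/2 + log(s**2 + 1)/2 + C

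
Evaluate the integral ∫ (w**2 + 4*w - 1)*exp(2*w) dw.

Use integration by parts with u = w**2 + 4*w - 1, dv = exp(2*w) dw, so v = exp(2*w)/2.
Apply parts 2 times (tabular method): alternate signs, differentiate u down to 0, integrate dv up.

(2*w**2 + 6*w - 5)*exp(2*w)/4 + C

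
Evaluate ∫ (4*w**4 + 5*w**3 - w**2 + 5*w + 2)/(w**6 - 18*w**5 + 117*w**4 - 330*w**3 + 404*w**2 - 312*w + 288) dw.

Factor the denominator: (w - 6)**2*(w - 4)*(w - 2)*(w**2 + 1).
Partial-fraction decomposition: 7*(294*w + 173)/(116365*(w**2 + 1)) - 7/(10*(w - 2)) + 675/(68*(w - 4)) - 50621/(5476*(w - 6)) + 1565/(74*(w - 6)**2).
Integrate each term; A/(w−a) gives A·log|w−a|; the (Bw+D)/(w²+p²) term gives a log and an atan.

-50621*log(w - 6)/5476 + 675*log(w - 4)/68 - 7*log(w - 2)/10 + 1029*log(w**2 + 1)/116365 + 1211*atan(w)/116365 - 1565/(74*w - 444) + C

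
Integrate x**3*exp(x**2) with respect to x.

Let u = x², du = 2x dx; rewrite as (1/2)∫ u^1·exp(1u) du.
Now integrate by parts 1 time.

(x**2 - 1)*exp(x**2)/2 + C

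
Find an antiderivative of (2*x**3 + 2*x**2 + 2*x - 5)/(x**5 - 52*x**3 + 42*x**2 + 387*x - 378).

Factor the denominator: (x - 6)*(x - 3)*(x - 1)*(x + 3)*(x + 7).
Partial-fraction decomposition: -607/(4160*(x + 7)) + 47/(864*(x + 3)) + 1/(320*(x - 1)) - 73/(360*(x - 3)) + 511/(1755*(x - 6)).
Integrate each term: A/(x−a) contributes A·log|x−a|.

511*log(x - 6)/1755 - 73*log(x - 3)/360 + log(x - 1)/320 + 47*log(x + 3)/864 - 607*log(x + 7)/4160 + C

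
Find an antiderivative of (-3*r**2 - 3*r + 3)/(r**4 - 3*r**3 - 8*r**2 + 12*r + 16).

Factor the denominator: (r - 4)*(r - 2)*(r + 1)*(r + 2).
Partial-fraction decomposition: 1/(8*(r + 2)) + 1/(5*(r + 1)) + 5/(8*(r - 2)) - 19/(20*(r - 4)).
Integrate each term: A/(r−a) contributes A·log|r−a|.

-19*log(r - 4)/20 + 5*log(r - 2)/8 + log(r + 1)/5 + log(r + 2)/8 + C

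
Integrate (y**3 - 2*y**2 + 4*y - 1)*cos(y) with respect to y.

y**3*sin(y) - 2*y**2*sin(y) + 3*y**2*cos(y) - 2*y*sin(y) - 4*y*cos(y) + 3*sin(y) - 2*cos(y) + C

Use integration by parts with u = y**3 - 2*y**2 + 4*y - 1, dv = cos(y) dy, so v = sin(y).
Apply parts 3 times (tabular method): alternate signs, differentiate u down to 0, integrate dv up.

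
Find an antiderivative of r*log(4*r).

r**2*(log(r) + 2*log(2))/2 - r**2/4 + C

Use integration by parts with u = log(4*r), dv = r dr.
Then du = 1/r dr and v = r**2/2.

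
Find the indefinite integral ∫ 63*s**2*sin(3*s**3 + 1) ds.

Let u = 3*s**3 + 1, so du = (9*s**2) ds.
Rewriting, the integral becomes 7·∫ sin(u) du = 7·-cos(u).
Substituting back, u = 3*s**3 + 1.

-7*cos(3*s**3 + 1) + C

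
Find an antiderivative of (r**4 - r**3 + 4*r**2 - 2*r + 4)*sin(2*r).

-r**4*cos(2*r)/2 + r**3*sin(2*r) + r**3*cos(2*r)/2 - 3*r**2*sin(2*r)/4 - r**2*cos(2*r)/2 + r*sin(2*r)/2 + r*cos(2*r)/4 - sin(2*r)/8 - 7*cos(2*r)/4 + C

Use integration by parts with u = r**4 - r**3 + 4*r**2 - 2*r + 4, dv = sin(2*r) dr, so v = -cos(2*r)/2.
Apply parts 4 times (tabular method): alternate signs, differentiate u down to 0, integrate dv up.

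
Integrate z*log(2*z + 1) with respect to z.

z**2*log(2*z + 1)/2 - z**2/4 + z/4 - log(2*z + 1)/8 + C

Use integration by parts with u = log(2*z + 1), dv = z dz.
Then du = 2/(2*z + 1) dz and v = z**2/2.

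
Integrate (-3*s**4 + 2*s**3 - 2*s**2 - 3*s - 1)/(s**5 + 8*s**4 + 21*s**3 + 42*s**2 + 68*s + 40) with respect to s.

-log(s + 1)/4 + 67*log(s + 2)/24 - 2161*log(s + 5)/348 + 155*log(s**2 + 4)/464 + 33*atan(s/2)/232 + C

Factor the denominator: (s + 1)*(s + 2)*(s + 5)*(s**2 + 4).
Partial-fraction decomposition: (155*s + 66)/(232*(s**2 + 4)) - 2161/(348*(s + 5)) + 67/(24*(s + 2)) - 1/(4*(s + 1)).
Integrate each term; A/(s−a) gives A·log|s−a|; the (Bs+D)/(s²+p²) term gives a log and an atan.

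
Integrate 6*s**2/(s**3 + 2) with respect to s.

2*log(s**3 + 2) + C

Let u = s**3 + 2, so du = (3*s**2) ds.
Rewriting, the integral becomes 2·∫ 1/u du = 2·log(u).
Substituting back, u = s**3 + 2.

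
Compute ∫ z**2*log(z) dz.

z**3*log(z)/3 - z**3/9 + C

Use integration by parts with u = log(z), dv = z**2 dz.
Then du = 1/z dz and v = z**3/3.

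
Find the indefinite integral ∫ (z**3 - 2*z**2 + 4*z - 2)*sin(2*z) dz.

Use integration by parts with u = z**3 - 2*z**2 + 4*z - 2, dv = sin(2*z) dz, so v = -cos(2*z)/2.
Apply parts 3 times (tabular method): alternate signs, differentiate u down to 0, integrate dv up.

-z**3*cos(2*z)/2 + 3*z**2*sin(2*z)/4 + z**2*cos(2*z) - z*sin(2*z) - 5*z*cos(2*z)/4 + 5*sin(2*z)/8 + cos(2*z)/2 + C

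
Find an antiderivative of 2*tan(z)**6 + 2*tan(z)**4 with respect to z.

2*tan(z)**5/5 + C

Let u = tan(z), so du = (tan(z)**2 + 1) dz.
Rewriting, the integral becomes 2·∫ u^4 du = 2·u^5/5.
Substituting back, u = tan(z).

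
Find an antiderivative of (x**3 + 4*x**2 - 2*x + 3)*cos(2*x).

x**3*sin(2*x)/2 + 2*x**2*sin(2*x) + 3*x**2*cos(2*x)/4 - 7*x*sin(2*x)/4 + 2*x*cos(2*x) + sin(2*x)/2 - 7*cos(2*x)/8 + C

Use integration by parts with u = x**3 + 4*x**2 - 2*x + 3, dv = cos(2*x) dx, so v = sin(2*x)/2.
Apply parts 3 times (tabular method): alternate signs, differentiate u down to 0, integrate dv up.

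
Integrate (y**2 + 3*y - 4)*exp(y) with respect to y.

(y**2 + y - 5)*exp(y) + C

Use integration by parts with u = y**2 + 3*y - 4, dv = exp(y) dy, so v = exp(y).
Apply parts 2 times (tabular method): alternate signs, differentiate u down to 0, integrate dv up.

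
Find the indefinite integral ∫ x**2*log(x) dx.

x**3*log(x)/3 - x**3/9 + C

Use integration by parts with u = log(x), dv = x**2 dx.
Then du = 1/x dx and v = x**3/3.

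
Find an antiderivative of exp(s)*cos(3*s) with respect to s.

Let I denote the integral. Integrate by parts with u = cos(3*s), dv = exp(s) ds, so v = exp(s): I = exp(s)*cos(3*s) + 3·∫ exp(s)*sin(3*s) ds.
Apply parts again with u = sin(3*s), dv = exp(s) ds: ∫ exp(s)*sin(3*s) ds = exp(s)*sin(3*s) − 3·I. Substituting back brings back I: I = 3*exp(s)*sin(3*s) + exp(s)*cos(3*s) − 9·I.
Solving for I: (1 + 9)·I equals the remaining terms, so I = (1/10)·(3*exp(s)*sin(3*s) + exp(s)*cos(3*s)).

3*exp(s)*sin(3*s)/10 + exp(s)*cos(3*s)/10 + C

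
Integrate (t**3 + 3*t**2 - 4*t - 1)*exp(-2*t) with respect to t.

(-4*t**3 - 18*t**2 - 2*t + 3)*exp(-2*t)/8 + C

Use integration by parts with u = t**3 + 3*t**2 - 4*t - 1, dv = exp(-2*t) dt, so v = -exp(-2*t)/2.
Apply parts 3 times (tabular method): alternate signs, differentiate u down to 0, integrate dv up.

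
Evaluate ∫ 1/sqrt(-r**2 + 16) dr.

asin(r/4) + C

Substitute r = 4·sin(θ), so dr = 4·cos(θ) dθ and the radical becomes sqrt(-r**2 + 16) = 4·cos(θ) by the Pythagorean identity.
Integrate the resulting trig expression in θ, then back-substitute θ = asin(r/4), sin(θ) = r/4, cos(θ) = sqrt(-r**2 + 16)/4 (absorbing any constant into C).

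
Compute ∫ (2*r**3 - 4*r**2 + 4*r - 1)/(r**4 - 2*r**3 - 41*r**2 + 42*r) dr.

Factor the denominator: r*(r - 7)*(r - 1)*(r + 6).
Partial-fraction decomposition: 601/(546*(r + 6)) - 1/(42*(r - 1)) + 517/(546*(r - 7)) - 1/(42*r).
Integrate each term: A/(r−a) contributes A·log|r−a|.

517*log(r - 7)/546 + 601*log(r + 6)/546 - log(r**2 - r)/42 + C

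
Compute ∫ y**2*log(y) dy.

y**3*log(y)/3 - y**3/9 + C

Use integration by parts with u = log(y), dv = y**2 dy.
Then du = 1/y dy and v = y**3/3.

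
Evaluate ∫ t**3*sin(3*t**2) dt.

Let u = t², du = 2t dt; rewrite as (1/2)∫ u^1·sin(3u) du.
Now integrate by parts 1 time.

-t**2*cos(3*t**2)/6 + sin(3*t**2)/18 + C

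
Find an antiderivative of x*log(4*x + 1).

Use integration by parts with u = log(4*x + 1), dv = x dx.
Then du = 4/(4*x + 1) dx and v = x**2/2.

x**2*log(4*x + 1)/2 - x**2/4 + x/8 - log(4*x + 1)/32 + C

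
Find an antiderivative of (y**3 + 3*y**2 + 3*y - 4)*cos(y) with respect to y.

Use integration by parts with u = y**3 + 3*y**2 + 3*y - 4, dv = cos(y) dy, so v = sin(y).
Apply parts 3 times (tabular method): alternate signs, differentiate u down to 0, integrate dv up.

y**3*sin(y) + 3*y**2*sin(y) + 3*y**2*cos(y) - 3*y*sin(y) + 6*y*cos(y) - 10*sin(y) - 3*cos(y) + C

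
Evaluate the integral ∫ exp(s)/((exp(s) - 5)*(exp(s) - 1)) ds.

log(exp(s) - 5)/4 - log(exp(s) - 1)/4 + C

Let u = e^s, du = e^s ds.
The integral becomes ∫ du/((u-5)(u-1)); decompose into partial fractions.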